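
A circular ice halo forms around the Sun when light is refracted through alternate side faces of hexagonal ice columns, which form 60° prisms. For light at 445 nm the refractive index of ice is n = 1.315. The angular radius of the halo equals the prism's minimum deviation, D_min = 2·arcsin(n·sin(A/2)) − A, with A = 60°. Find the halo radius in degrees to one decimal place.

22.2°

n·sin(A/2) = 1.315 × sin 30° = 1.315 × 0.5000 = 0.6575.
D_min = 2·arcsin(0.6575) − 60° = 2 × 41.109° − 60° = 22.219°.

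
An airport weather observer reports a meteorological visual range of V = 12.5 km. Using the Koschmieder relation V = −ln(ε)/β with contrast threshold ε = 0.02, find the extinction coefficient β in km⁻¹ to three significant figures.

0.313 km⁻¹

β = −ln(0.02) / V = 3.912 / 12.5 = 0.3130 km⁻¹.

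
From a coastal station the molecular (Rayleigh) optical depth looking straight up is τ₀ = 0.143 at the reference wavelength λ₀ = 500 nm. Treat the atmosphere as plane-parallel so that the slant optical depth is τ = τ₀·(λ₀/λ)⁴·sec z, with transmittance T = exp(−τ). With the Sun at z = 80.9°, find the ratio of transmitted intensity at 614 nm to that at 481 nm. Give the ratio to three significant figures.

1.93

Airmass: sec 80.9° = 6.3228.
τ(614 nm) = 0.143 × (500/614)⁴ × 6.3228 = 0.143 × 0.4398 × 6.3228 = 0.3976.
τ(481 nm) = 0.143 × (500/481)⁴ × 6.3228 = 0.143 × 1.1676 × 6.3228 = 1.0557.
T(614)/T(481) = exp(τ_B − τ_A) = exp(0.6581) = 1.9311.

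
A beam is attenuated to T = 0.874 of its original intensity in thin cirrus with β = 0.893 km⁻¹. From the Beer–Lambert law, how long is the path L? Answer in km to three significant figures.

Beer–Lambert: T = exp(−βL) ⇒ L = −ln(T)/β = −ln(0.874)/0.893 = 0.1347/0.893 = 0.1508 km.

0.151 km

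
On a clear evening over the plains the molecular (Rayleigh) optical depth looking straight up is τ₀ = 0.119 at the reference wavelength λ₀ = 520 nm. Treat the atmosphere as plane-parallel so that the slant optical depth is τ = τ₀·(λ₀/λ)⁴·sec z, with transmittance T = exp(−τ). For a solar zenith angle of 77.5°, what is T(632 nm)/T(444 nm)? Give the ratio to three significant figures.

2.19

Airmass: sec 77.5° = 4.6202.
τ(632 nm) = 0.119 × (520/632)⁴ × 4.6202 = 0.119 × 0.4583 × 4.6202 = 0.2520.
τ(444 nm) = 0.119 × (520/444)⁴ × 4.6202 = 0.119 × 1.8814 × 4.6202 = 1.0344.
T(632)/T(444) = exp(τ_B − τ_A) = exp(0.7824) = 2.1868.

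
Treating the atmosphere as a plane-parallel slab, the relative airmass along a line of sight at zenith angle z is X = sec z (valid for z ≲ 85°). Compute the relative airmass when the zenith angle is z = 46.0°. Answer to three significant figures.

X = sec z = 1/cos 46.0° = 1/0.6947 = 1.4396.

1.44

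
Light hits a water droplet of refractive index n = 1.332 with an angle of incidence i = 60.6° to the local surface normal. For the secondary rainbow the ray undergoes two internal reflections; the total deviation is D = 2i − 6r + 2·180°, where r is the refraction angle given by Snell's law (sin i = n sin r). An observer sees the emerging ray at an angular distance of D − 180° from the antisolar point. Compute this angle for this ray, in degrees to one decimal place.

sin r = sin 60.6° / 1.332 = 0.8712/1.332 = 0.6541; r = 40.85°.
D = 2·60.6° − 6·40.85° + 2·180° = 121.20° − 245.09° + 360° = 236.11°.
Angle from antisolar point = D − 180° = 56.11°.

56.1°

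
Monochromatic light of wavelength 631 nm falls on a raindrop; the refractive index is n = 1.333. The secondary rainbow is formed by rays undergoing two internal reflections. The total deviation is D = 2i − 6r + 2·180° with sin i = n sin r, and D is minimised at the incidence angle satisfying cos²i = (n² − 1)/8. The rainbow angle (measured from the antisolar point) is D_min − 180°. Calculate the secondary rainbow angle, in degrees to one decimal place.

50.9°

cos²i = (1.77689 − 1)/8 = 0.09711; i = arccos(0.31163) = 71.843°.
sin r = sin 71.843°/1.333 = 0.71283; r = 45.466°.
D_min = 2·71.843° − 6·45.466° + 360° = 230.891°.
Rainbow angle = D_min − 180° = 50.891°.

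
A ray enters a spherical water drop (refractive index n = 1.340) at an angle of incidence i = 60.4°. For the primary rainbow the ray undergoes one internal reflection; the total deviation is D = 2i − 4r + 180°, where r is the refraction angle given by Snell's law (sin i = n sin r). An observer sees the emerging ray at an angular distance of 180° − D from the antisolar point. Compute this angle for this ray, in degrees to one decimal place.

41.0°

sin r = sin 60.4° / 1.340 = 0.8695/1.340 = 0.6489; r = 40.46°.
D = 2·60.4° − 4·40.46° + 180° = 120.80° − 161.83° + 180° = 138.97°.
Angle from antisolar point = 180° − D = 41.03°.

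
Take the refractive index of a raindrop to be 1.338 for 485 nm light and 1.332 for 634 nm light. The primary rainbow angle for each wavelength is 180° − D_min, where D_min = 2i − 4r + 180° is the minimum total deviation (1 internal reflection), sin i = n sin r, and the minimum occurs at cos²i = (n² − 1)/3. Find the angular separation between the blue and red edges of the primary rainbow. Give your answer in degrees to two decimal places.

0.87°

At 485 nm (n = 1.338): cos²i = 0.26341 → i = 59.120°, r = 39.899°, D_min = 138.643°, rainbow angle = 41.357°.
At 634 nm (n = 1.332): cos²i = 0.25807 → i = 59.469°, r = 40.290°, D_min = 137.776°, rainbow angle = 42.224°.
Angular width = |41.357° − 42.224°| = 0.867°.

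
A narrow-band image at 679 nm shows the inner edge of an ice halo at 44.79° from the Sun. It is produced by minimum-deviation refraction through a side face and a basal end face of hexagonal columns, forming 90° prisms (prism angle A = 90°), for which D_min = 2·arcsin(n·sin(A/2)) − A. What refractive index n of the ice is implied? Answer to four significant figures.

Rearranging: n = sin((D_min + A)/2) / sin(A/2).
(D_min + A)/2 = (44.79° + 90°)/2 = 67.395°.
n = sin 67.395° / sin 45° = 0.9232 / 0.7071 = 1.3056.

1.306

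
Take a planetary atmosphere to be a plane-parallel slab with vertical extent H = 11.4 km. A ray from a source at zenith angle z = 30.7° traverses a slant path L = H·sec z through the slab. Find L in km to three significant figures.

sec z = 1/cos 30.7° = 1.1630.
L = 11.4 × 1.1630 = 13.258 km.

13.3 km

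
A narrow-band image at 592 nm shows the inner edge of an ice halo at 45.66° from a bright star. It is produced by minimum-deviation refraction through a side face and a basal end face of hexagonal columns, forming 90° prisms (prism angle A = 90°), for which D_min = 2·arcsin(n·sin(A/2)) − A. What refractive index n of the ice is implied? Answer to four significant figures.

Rearranging: n = sin((D_min + A)/2) / sin(A/2).
(D_min + A)/2 = (45.66° + 90°)/2 = 67.830°.
n = sin 67.830° / sin 45° = 0.9261 / 0.7071 = 1.3097.

1.310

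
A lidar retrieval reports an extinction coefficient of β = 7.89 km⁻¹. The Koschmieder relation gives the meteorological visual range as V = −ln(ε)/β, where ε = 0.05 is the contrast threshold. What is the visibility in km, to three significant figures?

V = −ln(0.05) / 7.89 = 2.996 / 7.89 = 0.3797 km.

0.380 km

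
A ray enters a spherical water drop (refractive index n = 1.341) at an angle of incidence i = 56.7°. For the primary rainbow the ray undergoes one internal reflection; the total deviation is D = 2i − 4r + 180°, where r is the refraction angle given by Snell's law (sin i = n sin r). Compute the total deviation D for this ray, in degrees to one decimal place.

sin r = sin 56.7° / 1.341 = 0.8358/1.341 = 0.6233; r = 38.56°.
D = 2·56.7° − 4·38.56° + 180° = 113.40° − 154.22° + 180° = 139.18°.

139.2°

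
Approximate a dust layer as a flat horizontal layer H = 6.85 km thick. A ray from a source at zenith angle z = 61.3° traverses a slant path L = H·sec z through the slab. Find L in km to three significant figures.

14.3 km

sec z = 1/cos 61.3° = 2.0824.
L = 6.85 × 2.0824 = 14.264 km.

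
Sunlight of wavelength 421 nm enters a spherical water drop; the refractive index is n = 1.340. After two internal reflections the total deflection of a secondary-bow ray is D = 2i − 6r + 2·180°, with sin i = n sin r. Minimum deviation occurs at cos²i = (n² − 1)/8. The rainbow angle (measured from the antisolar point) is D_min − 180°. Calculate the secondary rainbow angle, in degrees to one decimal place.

52.7°

cos²i = (1.79560 − 1)/8 = 0.09945; i = arccos(0.31536) = 71.618°.
sin r = sin 71.618°/1.340 = 0.70819; r = 45.088°.
D_min = 2·71.618° − 6·45.088° + 360° = 232.709°.
Rainbow angle = D_min − 180° = 52.709°.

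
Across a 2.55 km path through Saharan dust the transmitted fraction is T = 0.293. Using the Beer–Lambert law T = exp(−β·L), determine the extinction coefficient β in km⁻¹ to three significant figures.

Beer–Lambert: T = exp(−βL) ⇒ β = −ln(T)/L = −ln(0.293)/2.55 = 1.2276/2.55 = 0.4814 km⁻¹.

0.481 km⁻¹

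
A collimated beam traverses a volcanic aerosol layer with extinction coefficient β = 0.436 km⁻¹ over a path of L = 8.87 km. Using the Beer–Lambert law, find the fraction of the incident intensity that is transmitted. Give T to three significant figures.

0.0209

τ = β·L = 0.436 × 8.87 = 3.8673.
T = exp(−3.8673) = 0.0209.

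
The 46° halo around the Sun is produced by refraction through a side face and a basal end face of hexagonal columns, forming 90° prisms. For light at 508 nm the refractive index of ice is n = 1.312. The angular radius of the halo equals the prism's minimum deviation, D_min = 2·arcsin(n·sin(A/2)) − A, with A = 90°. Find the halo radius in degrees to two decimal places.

n·sin(A/2) = 1.312 × sin 45° = 1.312 × 0.7071 = 0.9277.
D_min = 2·arcsin(0.9277) − 90° = 2 × 68.083° − 90° = 46.166°.

46.17°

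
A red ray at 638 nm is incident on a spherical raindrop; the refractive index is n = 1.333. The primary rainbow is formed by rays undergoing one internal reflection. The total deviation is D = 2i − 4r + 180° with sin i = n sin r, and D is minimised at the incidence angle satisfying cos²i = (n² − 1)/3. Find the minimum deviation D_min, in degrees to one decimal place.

137.9°

cos²i = (1.77689 − 1)/3 = 0.25896; i = arccos(0.50888) = 59.410°.
sin r = sin 59.410°/1.333 = 0.64579; r = 40.225°.
D_min = 2·59.410° − 4·40.225° + 180° = 137.922°.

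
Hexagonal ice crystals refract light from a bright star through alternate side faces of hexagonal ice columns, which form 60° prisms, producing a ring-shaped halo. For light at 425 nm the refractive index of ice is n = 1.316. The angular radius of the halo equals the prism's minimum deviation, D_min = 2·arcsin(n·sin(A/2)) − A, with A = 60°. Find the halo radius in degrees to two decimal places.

22.30°

n·sin(A/2) = 1.316 × sin 30° = 1.316 × 0.5000 = 0.6580.
D_min = 2·arcsin(0.6580) − 60° = 2 × 41.148° − 60° = 22.295°.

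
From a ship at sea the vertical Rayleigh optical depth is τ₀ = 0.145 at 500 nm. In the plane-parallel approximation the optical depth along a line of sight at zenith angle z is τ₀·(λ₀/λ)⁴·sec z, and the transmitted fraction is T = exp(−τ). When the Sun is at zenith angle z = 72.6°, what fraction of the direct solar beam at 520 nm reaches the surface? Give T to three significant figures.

sec 72.6° = 3.3440.
τ = 0.145 × (500/520)⁴ × 3.3440 = 0.145 × 0.8548 × 3.3440 = 0.4145.
T = exp(−0.4145) = 0.6607.

0.661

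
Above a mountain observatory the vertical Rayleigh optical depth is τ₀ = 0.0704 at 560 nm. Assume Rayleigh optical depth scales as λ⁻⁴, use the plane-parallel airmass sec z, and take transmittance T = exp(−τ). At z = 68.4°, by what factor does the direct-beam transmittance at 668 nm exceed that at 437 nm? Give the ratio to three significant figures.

Airmass: sec 68.4° = 2.7165.
τ(668 nm) = 0.0704 × (560/668)⁴ × 2.7165 = 0.0704 × 0.4939 × 2.7165 = 0.0945.
τ(437 nm) = 0.0704 × (560/437)⁴ × 2.7165 = 0.0704 × 2.6967 × 2.7165 = 0.5157.
T(668)/T(437) = exp(τ_B − τ_A) = exp(0.4213) = 1.5239.

1.52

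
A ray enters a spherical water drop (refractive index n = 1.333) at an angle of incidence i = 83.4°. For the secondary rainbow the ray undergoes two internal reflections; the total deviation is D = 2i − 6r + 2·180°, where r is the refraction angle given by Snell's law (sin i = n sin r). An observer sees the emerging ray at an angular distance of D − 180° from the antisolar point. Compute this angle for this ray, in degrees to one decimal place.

sin r = sin 83.4° / 1.333 = 0.9934/1.333 = 0.7452; r = 48.18°.
D = 2·83.4° − 6·48.18° + 2·180° = 166.80° − 289.07° + 360° = 237.73°.
Angle from antisolar point = D − 180° = 57.73°.

57.7°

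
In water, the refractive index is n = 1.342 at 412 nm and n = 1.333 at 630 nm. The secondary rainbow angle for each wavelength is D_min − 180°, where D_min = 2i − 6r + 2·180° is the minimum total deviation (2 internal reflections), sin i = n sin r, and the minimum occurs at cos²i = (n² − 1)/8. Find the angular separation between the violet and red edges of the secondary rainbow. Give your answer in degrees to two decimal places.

2.33°

At 412 nm (n = 1.342): cos²i = 0.10012 → i = 71.554°, r = 44.981°, D_min = 233.222°, rainbow angle = 53.222°.
At 630 nm (n = 1.333): cos²i = 0.09711 → i = 71.843°, r = 45.466°, D_min = 230.891°, rainbow angle = 50.891°.
Angular width = |53.222° − 50.891°| = 2.331°.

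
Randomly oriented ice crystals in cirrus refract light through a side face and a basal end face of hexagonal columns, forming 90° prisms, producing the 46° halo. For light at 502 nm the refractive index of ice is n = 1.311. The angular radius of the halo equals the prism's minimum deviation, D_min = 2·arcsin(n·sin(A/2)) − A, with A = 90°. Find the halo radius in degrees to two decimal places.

45.95°

n·sin(A/2) = 1.311 × sin 45° = 1.311 × 0.7071 = 0.9270.
D_min = 2·arcsin(0.9270) − 90° = 2 × 67.974° − 90° = 45.949°.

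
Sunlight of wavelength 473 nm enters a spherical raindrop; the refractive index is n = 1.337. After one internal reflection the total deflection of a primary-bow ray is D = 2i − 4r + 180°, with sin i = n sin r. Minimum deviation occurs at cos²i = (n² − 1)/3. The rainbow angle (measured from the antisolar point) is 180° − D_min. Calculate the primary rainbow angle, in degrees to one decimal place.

41.5°

cos²i = (1.78757 − 1)/3 = 0.26252; i = arccos(0.51237) = 59.178°.
sin r = sin 59.178°/1.337 = 0.64231; r = 39.964°.
D_min = 2·59.178° − 4·39.964° + 180° = 138.500°.
Rainbow angle = 180° − D_min = 41.500°.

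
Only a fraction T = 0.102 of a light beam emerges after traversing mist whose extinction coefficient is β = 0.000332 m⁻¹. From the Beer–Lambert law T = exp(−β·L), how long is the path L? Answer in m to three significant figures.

Beer–Lambert: T = exp(−βL) ⇒ L = −ln(T)/β = −ln(0.102)/0.000332 = 2.2828/0.000332 = 6876 m.

6880 m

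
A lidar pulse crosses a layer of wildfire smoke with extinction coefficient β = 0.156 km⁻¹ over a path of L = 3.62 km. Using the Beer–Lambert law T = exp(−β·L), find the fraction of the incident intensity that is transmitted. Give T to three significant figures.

0.569

τ = β·L = 0.156 × 3.62 = 0.5647.
T = exp(−0.5647) = 0.5685.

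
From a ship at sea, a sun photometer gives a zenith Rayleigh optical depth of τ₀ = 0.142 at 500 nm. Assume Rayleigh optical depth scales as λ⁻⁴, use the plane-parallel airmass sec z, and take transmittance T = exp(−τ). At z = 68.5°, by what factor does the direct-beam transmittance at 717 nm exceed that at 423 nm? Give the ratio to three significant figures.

1.94

Airmass: sec 68.5° = 2.7285.
τ(717 nm) = 0.142 × (500/717)⁴ × 2.7285 = 0.142 × 0.2365 × 2.7285 = 0.0916.
τ(423 nm) = 0.142 × (500/423)⁴ × 2.7285 = 0.142 × 1.9522 × 2.7285 = 0.7564.
T(717)/T(423) = exp(τ_B − τ_A) = exp(0.6647) = 1.9440.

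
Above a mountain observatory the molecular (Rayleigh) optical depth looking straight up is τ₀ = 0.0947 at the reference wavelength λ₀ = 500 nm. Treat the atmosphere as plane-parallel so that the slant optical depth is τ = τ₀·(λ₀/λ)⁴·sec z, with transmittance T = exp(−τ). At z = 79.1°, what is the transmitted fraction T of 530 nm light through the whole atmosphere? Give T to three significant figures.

0.673

sec 79.1° = 5.2883.
τ = 0.0947 × (500/530)⁴ × 5.2883 = 0.0947 × 0.7921 × 5.2883 = 0.3967.
T = exp(−0.3967) = 0.6725.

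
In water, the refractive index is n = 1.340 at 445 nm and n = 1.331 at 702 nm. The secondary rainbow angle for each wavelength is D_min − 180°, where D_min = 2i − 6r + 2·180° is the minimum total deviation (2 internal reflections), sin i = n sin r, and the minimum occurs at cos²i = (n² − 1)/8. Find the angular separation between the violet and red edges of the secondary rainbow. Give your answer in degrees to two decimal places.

At 445 nm (n = 1.340): cos²i = 0.09945 → i = 71.618°, r = 45.088°, D_min = 232.709°, rainbow angle = 52.709°.
At 702 nm (n = 1.331): cos²i = 0.09645 → i = 71.907°, r = 45.575°, D_min = 230.365°, rainbow angle = 50.365°.
Angular width = |52.709° − 50.365°| = 2.344°.

2.34°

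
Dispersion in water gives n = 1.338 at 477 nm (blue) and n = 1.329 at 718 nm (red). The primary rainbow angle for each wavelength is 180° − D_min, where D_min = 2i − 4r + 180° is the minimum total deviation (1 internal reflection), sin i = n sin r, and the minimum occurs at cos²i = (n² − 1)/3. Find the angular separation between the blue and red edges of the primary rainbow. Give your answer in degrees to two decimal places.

1.31°

At 477 nm (n = 1.338): cos²i = 0.26341 → i = 59.120°, r = 39.899°, D_min = 138.643°, rainbow angle = 41.357°.
At 718 nm (n = 1.329): cos²i = 0.25541 → i = 59.643°, r = 40.487°, D_min = 137.337°, rainbow angle = 42.663°.
Angular width = |41.357° − 42.663°| = 1.307°.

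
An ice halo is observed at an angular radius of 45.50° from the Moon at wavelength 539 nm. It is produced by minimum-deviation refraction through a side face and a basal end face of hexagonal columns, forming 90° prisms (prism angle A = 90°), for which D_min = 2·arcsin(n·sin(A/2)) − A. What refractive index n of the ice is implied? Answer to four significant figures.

Rearranging: n = sin((D_min + A)/2) / sin(A/2).
(D_min + A)/2 = (45.50° + 90°)/2 = 67.750°.
n = sin 67.750° / sin 45° = 0.9255 / 0.7071 = 1.3089.

1.309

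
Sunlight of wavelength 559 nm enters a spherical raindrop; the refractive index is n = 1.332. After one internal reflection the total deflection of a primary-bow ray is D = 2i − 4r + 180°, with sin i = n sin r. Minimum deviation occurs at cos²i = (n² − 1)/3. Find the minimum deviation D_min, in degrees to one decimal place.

137.8°

cos²i = (1.77422 − 1)/3 = 0.25807; i = arccos(0.50801) = 59.469°.
sin r = sin 59.469°/1.332 = 0.64666; r = 40.290°.
D_min = 2·59.469° − 4·40.290° + 180° = 137.776°.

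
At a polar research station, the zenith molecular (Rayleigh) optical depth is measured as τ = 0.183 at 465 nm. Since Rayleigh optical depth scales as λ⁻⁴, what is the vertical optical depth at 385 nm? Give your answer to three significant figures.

0.389

τ(385 nm) = τ(465 nm) × (465/385)⁴ = 0.183 × (1.2078)⁴ = 0.183 × 2.1280 = 0.3894.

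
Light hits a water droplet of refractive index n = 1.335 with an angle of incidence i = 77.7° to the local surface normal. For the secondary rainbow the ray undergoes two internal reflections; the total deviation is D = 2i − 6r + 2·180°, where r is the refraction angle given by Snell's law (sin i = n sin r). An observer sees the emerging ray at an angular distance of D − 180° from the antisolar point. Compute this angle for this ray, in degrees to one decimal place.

53.1°

sin r = sin 77.7° / 1.335 = 0.9770/1.335 = 0.7319; r = 47.04°.
D = 2·77.7° − 6·47.04° + 2·180° = 155.40° − 282.26° + 360° = 233.14°.
Angle from antisolar point = D − 180° = 53.14°.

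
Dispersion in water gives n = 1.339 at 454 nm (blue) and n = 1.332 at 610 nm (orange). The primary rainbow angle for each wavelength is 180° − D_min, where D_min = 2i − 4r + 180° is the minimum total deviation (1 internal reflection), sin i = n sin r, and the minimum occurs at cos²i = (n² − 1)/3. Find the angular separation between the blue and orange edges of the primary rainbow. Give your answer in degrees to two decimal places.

1.01°

At 454 nm (n = 1.339): cos²i = 0.26431 → i = 59.062°, r = 39.834°, D_min = 138.786°, rainbow angle = 41.214°.
At 610 nm (n = 1.332): cos²i = 0.25807 → i = 59.469°, r = 40.290°, D_min = 137.776°, rainbow angle = 42.224°.
Angular width = |41.214° − 42.224°| = 1.010°.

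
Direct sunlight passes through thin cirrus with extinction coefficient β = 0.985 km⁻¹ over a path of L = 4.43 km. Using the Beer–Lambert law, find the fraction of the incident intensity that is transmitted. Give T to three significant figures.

0.0127

τ = β·L = 0.985 × 4.43 = 4.3636.
T = exp(−4.3636) = 0.0127.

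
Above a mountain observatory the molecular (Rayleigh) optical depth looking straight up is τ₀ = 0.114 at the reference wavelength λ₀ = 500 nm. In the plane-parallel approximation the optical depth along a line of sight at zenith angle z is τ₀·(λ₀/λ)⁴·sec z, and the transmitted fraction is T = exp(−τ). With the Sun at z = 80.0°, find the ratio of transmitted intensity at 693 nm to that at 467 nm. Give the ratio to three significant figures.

Airmass: sec 80.0° = 5.7588.
τ(693 nm) = 0.114 × (500/693)⁴ × 5.7588 = 0.114 × 0.2710 × 5.7588 = 0.1779.
τ(467 nm) = 0.114 × (500/467)⁴ × 5.7588 = 0.114 × 1.3141 × 5.7588 = 0.8627.
T(693)/T(467) = exp(τ_B − τ_A) = exp(0.6848) = 1.9833.

1.98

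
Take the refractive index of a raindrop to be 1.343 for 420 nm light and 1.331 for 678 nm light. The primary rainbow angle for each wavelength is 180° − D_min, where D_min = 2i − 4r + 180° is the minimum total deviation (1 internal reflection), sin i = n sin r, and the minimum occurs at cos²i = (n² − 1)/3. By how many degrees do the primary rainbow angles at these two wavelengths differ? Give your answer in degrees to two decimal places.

At 420 nm (n = 1.343): cos²i = 0.26788 → i = 58.830°, r = 39.577°, D_min = 139.354°, rainbow angle = 40.646°.
At 678 nm (n = 1.331): cos²i = 0.25719 → i = 59.527°, r = 40.356°, D_min = 137.630°, rainbow angle = 42.370°.
Angular width = |40.646° − 42.370°| = 1.724°.

1.72°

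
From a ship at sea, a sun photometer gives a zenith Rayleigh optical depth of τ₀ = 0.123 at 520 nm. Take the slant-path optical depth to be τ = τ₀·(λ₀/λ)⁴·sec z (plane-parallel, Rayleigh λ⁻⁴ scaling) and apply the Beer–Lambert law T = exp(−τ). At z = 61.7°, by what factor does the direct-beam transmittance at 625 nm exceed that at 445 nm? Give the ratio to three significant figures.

1.43

Airmass: sec 61.7° = 2.1093.
τ(625 nm) = 0.123 × (520/625)⁴ × 2.1093 = 0.123 × 0.4792 × 2.1093 = 0.1243.
τ(445 nm) = 0.123 × (520/445)⁴ × 2.1093 = 0.123 × 1.8645 × 2.1093 = 0.4837.
T(625)/T(445) = exp(τ_B − τ_A) = exp(0.3594) = 1.4325.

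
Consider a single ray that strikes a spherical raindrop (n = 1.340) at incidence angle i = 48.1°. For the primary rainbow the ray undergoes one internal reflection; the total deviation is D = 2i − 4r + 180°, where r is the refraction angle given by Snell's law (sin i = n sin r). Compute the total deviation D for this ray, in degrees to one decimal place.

sin r = sin 48.1° / 1.340 = 0.7443/1.340 = 0.5555; r = 33.74°.
D = 2·48.1° − 4·33.74° + 180° = 96.20° − 134.97° + 180° = 141.23°.

141.2°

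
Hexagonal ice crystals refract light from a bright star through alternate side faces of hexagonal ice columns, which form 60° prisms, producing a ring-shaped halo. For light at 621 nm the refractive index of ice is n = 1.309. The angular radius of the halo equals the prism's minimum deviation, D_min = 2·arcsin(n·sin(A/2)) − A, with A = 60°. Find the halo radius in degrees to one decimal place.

21.8°

n·sin(A/2) = 1.309 × sin 30° = 1.309 × 0.5000 = 0.6545.
D_min = 2·arcsin(0.6545) − 60° = 2 × 40.882° − 60° = 21.763°.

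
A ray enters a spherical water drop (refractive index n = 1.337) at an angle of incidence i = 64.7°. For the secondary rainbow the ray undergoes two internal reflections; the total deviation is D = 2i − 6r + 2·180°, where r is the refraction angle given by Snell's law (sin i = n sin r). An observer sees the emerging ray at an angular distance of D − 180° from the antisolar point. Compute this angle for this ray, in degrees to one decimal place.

sin r = sin 64.7° / 1.337 = 0.9041/1.337 = 0.6762; r = 42.55°.
D = 2·64.7° − 6·42.55° + 2·180° = 129.40° − 255.29° + 360° = 234.11°.
Angle from antisolar point = D − 180° = 54.11°.

54.1°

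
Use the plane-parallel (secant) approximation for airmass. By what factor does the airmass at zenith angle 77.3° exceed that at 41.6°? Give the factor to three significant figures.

3.40

X(77.3°)/X(41.6°) = sec 77.3° / sec 41.6° = cos 41.6° / cos 77.3° = 0.7478/0.2198 = 3.4015.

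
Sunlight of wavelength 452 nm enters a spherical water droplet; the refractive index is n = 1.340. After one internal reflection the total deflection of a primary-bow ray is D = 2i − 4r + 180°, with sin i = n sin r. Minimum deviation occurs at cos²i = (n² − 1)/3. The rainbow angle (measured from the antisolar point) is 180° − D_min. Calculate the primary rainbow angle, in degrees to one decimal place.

41.1°

cos²i = (1.79560 − 1)/3 = 0.26520; i = arccos(0.51498) = 59.004°.
sin r = sin 59.004°/1.340 = 0.63971; r = 39.770°.
D_min = 2·59.004° − 4·39.770° + 180° = 138.929°.
Rainbow angle = 180° − D_min = 41.071°.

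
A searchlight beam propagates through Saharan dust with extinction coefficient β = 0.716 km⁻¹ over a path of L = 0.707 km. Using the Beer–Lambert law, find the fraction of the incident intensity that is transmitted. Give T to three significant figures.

0.603

τ = β·L = 0.716 × 0.707 = 0.5062.
T = exp(−0.5062) = 0.6028.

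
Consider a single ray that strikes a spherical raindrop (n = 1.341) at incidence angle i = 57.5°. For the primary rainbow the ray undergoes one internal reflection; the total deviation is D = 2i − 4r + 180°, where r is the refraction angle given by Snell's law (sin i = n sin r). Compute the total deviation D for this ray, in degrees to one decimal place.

139.1°

sin r = sin 57.5° / 1.341 = 0.8434/1.341 = 0.6289; r = 38.97°.
D = 2·57.5° − 4·38.97° + 180° = 115.00° − 155.88° + 180° = 139.12°.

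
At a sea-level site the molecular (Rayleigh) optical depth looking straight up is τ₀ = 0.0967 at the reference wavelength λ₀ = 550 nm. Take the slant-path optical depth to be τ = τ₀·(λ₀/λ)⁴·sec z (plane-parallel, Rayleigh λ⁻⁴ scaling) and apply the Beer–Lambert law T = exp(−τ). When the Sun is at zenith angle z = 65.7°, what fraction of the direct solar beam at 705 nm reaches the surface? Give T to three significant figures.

sec 65.7° = 2.4300.
τ = 0.0967 × (550/705)⁴ × 2.4300 = 0.0967 × 0.3704 × 2.4300 = 0.0870.
T = exp(−0.0870) = 0.9166.

0.917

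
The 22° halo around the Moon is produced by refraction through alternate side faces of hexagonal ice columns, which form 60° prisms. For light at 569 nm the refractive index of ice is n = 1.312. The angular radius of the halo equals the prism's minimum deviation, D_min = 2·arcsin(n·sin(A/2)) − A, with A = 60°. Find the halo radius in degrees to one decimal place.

n·sin(A/2) = 1.312 × sin 30° = 1.312 × 0.5000 = 0.6560.
D_min = 2·arcsin(0.6560) − 60° = 2 × 40.996° − 60° = 21.991°.

22.0°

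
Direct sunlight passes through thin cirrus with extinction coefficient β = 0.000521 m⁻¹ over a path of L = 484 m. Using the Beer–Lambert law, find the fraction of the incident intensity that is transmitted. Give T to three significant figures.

0.777

τ = β·L = 0.000521 × 484 = 0.2522.
T = exp(−0.2522) = 0.7771.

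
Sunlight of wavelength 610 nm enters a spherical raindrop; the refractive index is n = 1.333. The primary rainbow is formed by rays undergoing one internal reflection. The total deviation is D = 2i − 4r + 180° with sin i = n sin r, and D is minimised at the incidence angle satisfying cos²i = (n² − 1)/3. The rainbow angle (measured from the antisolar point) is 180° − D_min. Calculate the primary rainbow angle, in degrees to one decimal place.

42.1°

cos²i = (1.77689 − 1)/3 = 0.25896; i = arccos(0.50888) = 59.410°.
sin r = sin 59.410°/1.333 = 0.64579; r = 40.225°.
D_min = 2·59.410° − 4·40.225° + 180° = 137.922°.
Rainbow angle = 180° − D_min = 42.078°.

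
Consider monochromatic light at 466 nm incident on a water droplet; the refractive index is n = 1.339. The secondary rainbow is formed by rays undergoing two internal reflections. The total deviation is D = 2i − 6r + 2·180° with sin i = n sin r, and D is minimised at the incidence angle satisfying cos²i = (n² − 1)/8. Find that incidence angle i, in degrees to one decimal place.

cos²i = (1.339² − 1)/8 = (1.79292 − 1)/8 = 0.09912.
cos i = 0.31483, so i = 71.650°.

71.6°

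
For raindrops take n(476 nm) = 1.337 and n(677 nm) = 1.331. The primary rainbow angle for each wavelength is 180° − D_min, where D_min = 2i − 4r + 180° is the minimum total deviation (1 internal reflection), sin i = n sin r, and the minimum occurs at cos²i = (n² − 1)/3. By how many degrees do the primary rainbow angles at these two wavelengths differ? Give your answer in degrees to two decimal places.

0.87°

At 476 nm (n = 1.337): cos²i = 0.26252 → i = 59.178°, r = 39.964°, D_min = 138.500°, rainbow angle = 41.500°.
At 677 nm (n = 1.331): cos²i = 0.25719 → i = 59.527°, r = 40.356°, D_min = 137.630°, rainbow angle = 42.370°.
Angular width = |41.500° − 42.370°| = 0.870°.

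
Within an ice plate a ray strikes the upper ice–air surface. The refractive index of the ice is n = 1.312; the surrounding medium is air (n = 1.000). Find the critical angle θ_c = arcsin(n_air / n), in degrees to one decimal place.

49.7°

sin θ_c = n_air / n = 1.000 / 1.312 = 0.7622.
θ_c = arcsin(0.7622) = 49.66°.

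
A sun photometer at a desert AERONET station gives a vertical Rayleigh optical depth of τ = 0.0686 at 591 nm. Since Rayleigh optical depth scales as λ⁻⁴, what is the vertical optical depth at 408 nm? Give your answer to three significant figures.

τ(408 nm) = τ(591 nm) × (591/408)⁴ = 0.0686 × (1.4485)⁴ = 0.0686 × 4.4026 = 0.3020.

0.302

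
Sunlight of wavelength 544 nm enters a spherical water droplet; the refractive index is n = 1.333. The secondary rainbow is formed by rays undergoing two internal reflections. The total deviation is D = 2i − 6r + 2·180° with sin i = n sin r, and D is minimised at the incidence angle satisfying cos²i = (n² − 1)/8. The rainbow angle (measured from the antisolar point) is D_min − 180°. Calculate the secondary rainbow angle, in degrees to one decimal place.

cos²i = (1.77689 − 1)/8 = 0.09711; i = arccos(0.31163) = 71.843°.
sin r = sin 71.843°/1.333 = 0.71283; r = 45.466°.
D_min = 2·71.843° − 6·45.466° + 360° = 230.891°.
Rainbow angle = D_min − 180° = 50.891°.

50.9°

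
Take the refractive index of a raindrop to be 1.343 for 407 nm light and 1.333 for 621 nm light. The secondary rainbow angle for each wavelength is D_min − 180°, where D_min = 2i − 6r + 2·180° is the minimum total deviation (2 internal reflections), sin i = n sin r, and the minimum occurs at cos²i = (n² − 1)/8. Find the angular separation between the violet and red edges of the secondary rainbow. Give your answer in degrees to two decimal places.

2.59°

At 407 nm (n = 1.343): cos²i = 0.10046 → i = 71.522°, r = 44.928°, D_min = 233.478°, rainbow angle = 53.478°.
At 621 nm (n = 1.333): cos²i = 0.09711 → i = 71.843°, r = 45.466°, D_min = 230.891°, rainbow angle = 50.891°.
Angular width = |53.478° − 50.891°| = 2.587°.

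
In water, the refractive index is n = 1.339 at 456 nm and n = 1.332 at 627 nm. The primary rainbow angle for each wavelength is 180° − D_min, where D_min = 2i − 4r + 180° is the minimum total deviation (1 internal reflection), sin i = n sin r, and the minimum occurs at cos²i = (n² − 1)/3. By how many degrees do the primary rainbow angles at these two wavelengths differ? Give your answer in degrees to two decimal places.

At 456 nm (n = 1.339): cos²i = 0.26431 → i = 59.062°, r = 39.834°, D_min = 138.786°, rainbow angle = 41.214°.
At 627 nm (n = 1.332): cos²i = 0.25807 → i = 59.469°, r = 40.290°, D_min = 137.776°, rainbow angle = 42.224°.
Angular width = |41.214° − 42.224°| = 1.010°.

1.01°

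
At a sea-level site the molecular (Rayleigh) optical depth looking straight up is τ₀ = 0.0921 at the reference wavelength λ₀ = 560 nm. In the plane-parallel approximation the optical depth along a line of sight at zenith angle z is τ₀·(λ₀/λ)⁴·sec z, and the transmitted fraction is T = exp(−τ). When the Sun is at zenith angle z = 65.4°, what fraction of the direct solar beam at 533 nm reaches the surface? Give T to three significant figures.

0.764

sec 65.4° = 2.4022.
τ = 0.0921 × (560/533)⁴ × 2.4022 = 0.0921 × 1.2185 × 2.4022 = 0.2696.
T = exp(−0.2696) = 0.7637.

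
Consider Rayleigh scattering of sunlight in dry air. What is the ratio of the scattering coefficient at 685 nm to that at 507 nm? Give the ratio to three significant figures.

Rayleigh scattering ∝ λ⁻⁴, so the ratio of coefficients is the inverse fourth power of the wavelength ratio.
σ(685)/σ(507) = (507/685)⁴ = (0.7401)⁴ = 0.3001.

0.300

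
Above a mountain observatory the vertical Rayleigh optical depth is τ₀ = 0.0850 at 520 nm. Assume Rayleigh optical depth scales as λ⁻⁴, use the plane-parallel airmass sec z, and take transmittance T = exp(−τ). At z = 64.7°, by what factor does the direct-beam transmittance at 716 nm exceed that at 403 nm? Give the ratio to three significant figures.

1.64

Airmass: sec 64.7° = 2.3400.
τ(716 nm) = 0.0850 × (520/716)⁴ × 2.3400 = 0.0850 × 0.2782 × 2.3400 = 0.0553.
τ(403 nm) = 0.0850 × (520/403)⁴ × 2.3400 = 0.0850 × 2.7720 × 2.3400 = 0.5513.
T(716)/T(403) = exp(τ_B − τ_A) = exp(0.4960) = 1.6422.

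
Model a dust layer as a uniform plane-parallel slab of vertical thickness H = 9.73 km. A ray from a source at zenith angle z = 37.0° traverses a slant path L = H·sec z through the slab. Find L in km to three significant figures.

sec z = 1/cos 37.0° = 1.2521.
L = 9.73 × 1.2521 = 12.183 km.

12.2 km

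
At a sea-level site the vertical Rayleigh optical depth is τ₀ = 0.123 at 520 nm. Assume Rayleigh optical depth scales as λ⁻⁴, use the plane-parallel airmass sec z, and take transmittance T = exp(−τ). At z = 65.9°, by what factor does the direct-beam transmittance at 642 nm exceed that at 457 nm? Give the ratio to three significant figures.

1.46

Airmass: sec 65.9° = 2.4490.
τ(642 nm) = 0.123 × (520/642)⁴ × 2.4490 = 0.123 × 0.4304 × 2.4490 = 0.1296.
τ(457 nm) = 0.123 × (520/457)⁴ × 2.4490 = 0.123 × 1.6763 × 2.4490 = 0.5049.
T(642)/T(457) = exp(τ_B − τ_A) = exp(0.3753) = 1.4554.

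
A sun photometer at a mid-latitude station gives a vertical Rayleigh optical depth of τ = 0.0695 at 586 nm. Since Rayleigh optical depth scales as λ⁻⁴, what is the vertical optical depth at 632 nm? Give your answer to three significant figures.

τ(632 nm) = τ(586 nm) × (586/632)⁴ = 0.0695 × (0.9272)⁴ = 0.0695 × 0.7391 = 0.0514.

0.0514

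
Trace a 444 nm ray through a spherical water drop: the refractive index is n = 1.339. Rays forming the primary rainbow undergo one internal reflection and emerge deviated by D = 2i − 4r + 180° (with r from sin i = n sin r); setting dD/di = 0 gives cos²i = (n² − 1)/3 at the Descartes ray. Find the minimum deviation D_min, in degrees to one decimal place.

cos²i = (1.79292 − 1)/3 = 0.26431; i = arccos(0.51411) = 59.062°.
sin r = sin 59.062°/1.339 = 0.64057; r = 39.834°.
D_min = 2·59.062° − 4·39.834° + 180° = 138.786°.

138.8°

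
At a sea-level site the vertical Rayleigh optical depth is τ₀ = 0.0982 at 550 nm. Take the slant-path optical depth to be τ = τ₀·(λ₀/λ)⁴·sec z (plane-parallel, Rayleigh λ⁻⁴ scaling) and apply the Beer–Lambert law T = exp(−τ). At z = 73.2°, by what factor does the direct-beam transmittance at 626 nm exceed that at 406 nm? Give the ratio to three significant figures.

2.56

Airmass: sec 73.2° = 3.4598.
τ(626 nm) = 0.0982 × (550/626)⁴ × 3.4598 = 0.0982 × 0.5959 × 3.4598 = 0.2025.
τ(406 nm) = 0.0982 × (550/406)⁴ × 3.4598 = 0.0982 × 3.3678 × 3.4598 = 1.1442.
T(626)/T(406) = exp(τ_B − τ_A) = exp(0.9418) = 2.5645.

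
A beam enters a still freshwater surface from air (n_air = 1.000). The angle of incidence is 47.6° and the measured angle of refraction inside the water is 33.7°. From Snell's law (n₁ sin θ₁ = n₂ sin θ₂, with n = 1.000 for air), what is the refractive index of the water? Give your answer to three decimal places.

1.331

n = sin θ_i / sin θ_r = sin 47.6° / sin 33.7° = 0.7385 / 0.5548 = 1.3309.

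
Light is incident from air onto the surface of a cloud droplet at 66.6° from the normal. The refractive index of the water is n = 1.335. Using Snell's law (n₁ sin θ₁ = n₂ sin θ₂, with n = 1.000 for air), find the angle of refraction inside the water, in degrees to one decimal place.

43.4°

Snell: sin θ_r = sin θ_i / n = sin 66.6° / 1.335 = 0.9178 / 1.335 = 0.6875.
θ_r = arcsin(0.6875) = 43.43°.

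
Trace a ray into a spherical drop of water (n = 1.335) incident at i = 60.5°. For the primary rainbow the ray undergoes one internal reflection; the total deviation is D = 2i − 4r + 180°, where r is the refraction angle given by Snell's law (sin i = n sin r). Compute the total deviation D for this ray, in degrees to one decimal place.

sin r = sin 60.5° / 1.335 = 0.8704/1.335 = 0.6520; r = 40.69°.
D = 2·60.5° − 4·40.69° + 180° = 121.00° − 162.76° + 180° = 138.24°.

138.2°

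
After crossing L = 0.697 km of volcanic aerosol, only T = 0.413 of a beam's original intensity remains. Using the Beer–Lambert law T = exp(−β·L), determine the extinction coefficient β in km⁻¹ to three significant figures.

1.27 km⁻¹

Beer–Lambert: T = exp(−βL) ⇒ β = −ln(T)/L = −ln(0.413)/0.697 = 0.8843/0.697 = 1.269 km⁻¹.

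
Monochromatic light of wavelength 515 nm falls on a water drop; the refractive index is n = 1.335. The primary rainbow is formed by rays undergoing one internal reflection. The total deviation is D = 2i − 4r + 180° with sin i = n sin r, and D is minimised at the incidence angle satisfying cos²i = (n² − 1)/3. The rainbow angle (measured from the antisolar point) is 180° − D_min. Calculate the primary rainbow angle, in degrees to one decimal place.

cos²i = (1.78222 − 1)/3 = 0.26074; i = arccos(0.51063) = 59.294°.
sin r = sin 59.294°/1.335 = 0.64405; r = 40.094°.
D_min = 2·59.294° − 4·40.094° + 180° = 138.212°.
Rainbow angle = 180° − D_min = 41.788°.

41.8°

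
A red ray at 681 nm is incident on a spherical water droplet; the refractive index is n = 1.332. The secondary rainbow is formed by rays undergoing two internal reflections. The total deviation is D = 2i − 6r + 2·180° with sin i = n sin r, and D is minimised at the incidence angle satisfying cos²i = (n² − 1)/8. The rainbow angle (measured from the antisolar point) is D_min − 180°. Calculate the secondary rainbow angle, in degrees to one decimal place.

cos²i = (1.77422 − 1)/8 = 0.09678; i = arccos(0.31109) = 71.875°.
sin r = sin 71.875°/1.332 = 0.71350; r = 45.520°.
D_min = 2·71.875° − 6·45.520° + 360° = 230.628°.
Rainbow angle = D_min − 180° = 50.628°.

50.6°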